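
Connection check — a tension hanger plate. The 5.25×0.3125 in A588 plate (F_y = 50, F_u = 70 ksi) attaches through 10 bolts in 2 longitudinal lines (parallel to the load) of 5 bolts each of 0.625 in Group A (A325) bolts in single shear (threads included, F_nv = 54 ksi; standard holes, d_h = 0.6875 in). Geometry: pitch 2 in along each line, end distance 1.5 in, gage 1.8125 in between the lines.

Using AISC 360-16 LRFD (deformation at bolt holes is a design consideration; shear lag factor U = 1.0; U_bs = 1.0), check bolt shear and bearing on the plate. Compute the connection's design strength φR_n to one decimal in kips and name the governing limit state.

124.3 kips (bolt shear governs)

Bolt shear: A_b = π(0.625)²/4 = 0.3068 in². φR_n = 0.75 × 54 × 0.3068 × 10 × 1 = 124.3 kips.
Bearing (0.3125 in plate, F_u = 70 ksi): end bolts L_c = 1.5 − 0.6875/2 = 1.15625, R_n = min(1.2×1.15625×0.3125×70, 2.4×0.625×0.3125×70) = 30.352 kips/bolt; interior L_c = 2 − 0.6875 = 1.3125, R_n = 32.813 kips/bolt. φR_n = 0.75 × (2×30.352 + 8×32.813) = 242.4 kips.
Governing: min(124.3, 242.4) = 124.3 kips → bolt shear.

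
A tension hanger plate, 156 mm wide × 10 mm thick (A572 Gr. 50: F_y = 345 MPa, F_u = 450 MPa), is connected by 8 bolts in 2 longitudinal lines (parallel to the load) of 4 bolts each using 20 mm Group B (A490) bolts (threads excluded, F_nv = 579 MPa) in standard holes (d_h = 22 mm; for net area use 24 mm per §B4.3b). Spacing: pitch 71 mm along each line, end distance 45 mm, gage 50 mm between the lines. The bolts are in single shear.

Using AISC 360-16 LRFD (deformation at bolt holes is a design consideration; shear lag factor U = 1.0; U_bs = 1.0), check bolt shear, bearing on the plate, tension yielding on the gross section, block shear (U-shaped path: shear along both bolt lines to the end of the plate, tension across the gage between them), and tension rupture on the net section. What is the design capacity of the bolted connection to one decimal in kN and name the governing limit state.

364.5 kN (net-section rupture governs)

Bolt shear: A_b = π(20)²/4 = 314.16 mm². φR_n = 0.75 × 579 × 314.16 × 8 × 1 = 1091.4 kN.
Bearing (10 mm plate, F_u = 450 MPa): end bolts L_c = 45 − 22/2 = 34, R_n = min(1.2×34×10×450, 2.4×20×10×450) = 183.6 kN/bolt; interior L_c = 71 − 22 = 49, R_n = 216 kN/bolt. φR_n = 0.75 × (2×183.6 + 6×216) = 1247.4 kN.
Tension yield (gross): A_g = 156×10 = 1560 mm². φR_n = 0.90 × 345 × 1560 = 484.4 kN.
Block shear: shear path 2×[45+3×71] = 2×258 mm, A_gv = 5160, A_nv = 2×(258 − 3.5×24)×10 = 3480 mm²; tension across gage: (50 − 1×24)×10 = 260 mm². R_n = min(0.6×450×3480, 0.6×345×5160) + 1.0×450×260 = min(939.6, 1068.1) + 117 = 1056.6 kN. φR_n = 0.75 × 1056.6 = 792.5 kN.
Tension rupture (net): A_n = (156 − 2×24)×10 = 1080 mm² (U = 1.0, A_e = A_n). φR_n = 0.75 × 450 × 1080 = 364.5 kN.
Governing: min(1091.4, 1247.4, 484.4, 792.5, 364.5) = 364.5 kN → net-section rupture.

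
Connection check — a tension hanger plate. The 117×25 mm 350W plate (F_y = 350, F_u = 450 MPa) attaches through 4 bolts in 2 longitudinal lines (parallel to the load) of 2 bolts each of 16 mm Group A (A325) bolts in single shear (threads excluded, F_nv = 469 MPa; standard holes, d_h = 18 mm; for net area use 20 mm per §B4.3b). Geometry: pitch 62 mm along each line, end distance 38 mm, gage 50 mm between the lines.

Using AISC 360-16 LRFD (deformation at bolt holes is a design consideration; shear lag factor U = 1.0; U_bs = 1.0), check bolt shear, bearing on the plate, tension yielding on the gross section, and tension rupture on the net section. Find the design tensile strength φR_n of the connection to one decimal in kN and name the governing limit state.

Bolt shear: A_b = π(16)²/4 = 201.06 mm². φR_n = 0.75 × 469 × 201.06 × 4 × 1 = 282.9 kN.
Bearing (25 mm plate, F_u = 450 MPa): end bolts L_c = 38 − 18/2 = 29, R_n = min(1.2×29×25×450, 2.4×16×25×450) = 391.5 kN/bolt; interior L_c = 62 − 18 = 44, R_n = 432 kN/bolt. φR_n = 0.75 × (2×391.5 + 2×432) = 1235.3 kN.
Tension yield (gross): A_g = 117×25 = 2925 mm². φR_n = 0.90 × 350 × 2925 = 921.4 kN.
Tension rupture (net): A_n = (117 − 2×20)×25 = 1925 mm² (U = 1.0, A_e = A_n). φR_n = 0.75 × 450 × 1925 = 649.7 kN.
Governing: min(282.9, 1235.3, 921.4, 649.7) = 282.9 kN → bolt shear.

282.9 kN (bolt shear governs)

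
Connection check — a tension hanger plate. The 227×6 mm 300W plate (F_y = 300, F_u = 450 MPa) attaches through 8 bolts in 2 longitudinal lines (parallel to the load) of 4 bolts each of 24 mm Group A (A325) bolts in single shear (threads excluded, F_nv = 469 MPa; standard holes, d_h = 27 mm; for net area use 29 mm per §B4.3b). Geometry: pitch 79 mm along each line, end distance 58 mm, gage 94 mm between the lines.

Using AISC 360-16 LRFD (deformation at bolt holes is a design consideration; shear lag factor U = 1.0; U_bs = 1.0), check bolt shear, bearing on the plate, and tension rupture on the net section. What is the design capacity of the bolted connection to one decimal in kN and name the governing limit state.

Bolt shear: A_b = π(24)²/4 = 452.39 mm². φR_n = 0.75 × 469 × 452.39 × 8 × 1 = 1273.0 kN.
Bearing (6 mm plate, F_u = 450 MPa): end bolts L_c = 58 − 27/2 = 44.5, R_n = min(1.2×44.5×6×450, 2.4×24×6×450) = 144.18 kN/bolt; interior L_c = 79 − 27 = 52, R_n = 155.52 kN/bolt. φR_n = 0.75 × (2×144.18 + 6×155.52) = 916.1 kN.
Tension rupture (net): A_n = (227 − 2×29)×6 = 1014 mm² (U = 1.0, A_e = A_n). φR_n = 0.75 × 450 × 1014 = 342.2 kN.
Governing: min(1273.0, 916.1, 342.2) = 342.2 kN → net-section rupture.

342.2 kN (net-section rupture governs)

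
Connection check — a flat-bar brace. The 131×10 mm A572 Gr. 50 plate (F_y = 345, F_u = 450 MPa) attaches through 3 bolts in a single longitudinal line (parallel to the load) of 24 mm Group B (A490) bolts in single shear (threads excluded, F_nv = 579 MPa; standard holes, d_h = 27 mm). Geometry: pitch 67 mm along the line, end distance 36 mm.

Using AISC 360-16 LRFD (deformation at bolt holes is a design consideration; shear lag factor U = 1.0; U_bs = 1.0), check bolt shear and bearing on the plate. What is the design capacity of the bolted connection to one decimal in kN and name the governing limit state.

Bolt shear: A_b = π(24)²/4 = 452.39 mm². φR_n = 0.75 × 579 × 452.39 × 3 × 1 = 589.4 kN.
Bearing (10 mm plate, F_u = 450 MPa): end bolts L_c = 36 − 27/2 = 22.5, R_n = min(1.2×22.5×10×450, 2.4×24×10×450) = 121.5 kN/bolt; interior L_c = 67 − 27 = 40, R_n = 216 kN/bolt. φR_n = 0.75 × (1×121.5 + 2×216) = 415.1 kN.
Governing: min(589.4, 415.1) = 415.1 kN → bearing.

415.1 kN (bearing governs)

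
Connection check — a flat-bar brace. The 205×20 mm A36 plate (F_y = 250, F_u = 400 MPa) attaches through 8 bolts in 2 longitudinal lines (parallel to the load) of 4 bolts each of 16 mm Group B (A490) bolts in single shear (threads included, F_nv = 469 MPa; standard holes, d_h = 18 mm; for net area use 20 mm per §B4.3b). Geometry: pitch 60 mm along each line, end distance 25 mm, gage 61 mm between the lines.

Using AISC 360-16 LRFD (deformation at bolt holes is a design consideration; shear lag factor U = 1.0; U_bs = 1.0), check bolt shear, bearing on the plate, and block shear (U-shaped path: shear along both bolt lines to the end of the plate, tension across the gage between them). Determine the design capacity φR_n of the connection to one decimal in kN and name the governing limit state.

565.8 kN (bolt shear governs)

Bolt shear: A_b = π(16)²/4 = 201.06 mm². φR_n = 0.75 × 469 × 201.06 × 8 × 1 = 565.8 kN.
Bearing (20 mm plate, F_u = 400 MPa): end bolts L_c = 25 − 18/2 = 16, R_n = min(1.2×16×20×400, 2.4×16×20×400) = 153.6 kN/bolt; interior L_c = 60 − 18 = 42, R_n = 307.2 kN/bolt. φR_n = 0.75 × (2×153.6 + 6×307.2) = 1612.8 kN.
Block shear: shear path 2×[25+3×60] = 2×205 mm, A_gv = 8200, A_nv = 2×(205 − 3.5×20)×20 = 5400 mm²; tension across gage: (61 − 1×20)×20 = 820 mm². R_n = min(0.6×400×5400, 0.6×250×8200) + 1.0×400×820 = min(1296, 1230) + 328 = 1558 kN. φR_n = 0.75 × 1558 = 1168.5 kN.
Governing: min(565.8, 1612.8, 1168.5) = 565.8 kN → bolt shear.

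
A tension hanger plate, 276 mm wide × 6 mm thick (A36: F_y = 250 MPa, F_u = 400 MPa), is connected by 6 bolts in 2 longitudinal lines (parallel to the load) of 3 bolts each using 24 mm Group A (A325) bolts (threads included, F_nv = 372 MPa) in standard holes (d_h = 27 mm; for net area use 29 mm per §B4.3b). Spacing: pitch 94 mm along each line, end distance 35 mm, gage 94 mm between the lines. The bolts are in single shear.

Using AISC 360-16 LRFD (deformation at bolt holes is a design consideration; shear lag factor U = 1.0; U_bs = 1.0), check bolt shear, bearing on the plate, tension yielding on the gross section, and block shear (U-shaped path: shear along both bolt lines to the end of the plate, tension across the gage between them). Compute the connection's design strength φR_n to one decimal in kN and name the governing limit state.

372.6 kN (gross-section yield governs)

Bolt shear: A_b = π(24)²/4 = 452.39 mm². φR_n = 0.75 × 372 × 452.39 × 6 × 1 = 757.3 kN.
Bearing (6 mm plate, F_u = 400 MPa): end bolts L_c = 35 − 27/2 = 21.5, R_n = min(1.2×21.5×6×400, 2.4×24×6×400) = 61.92 kN/bolt; interior L_c = 94 − 27 = 67, R_n = 138.24 kN/bolt. φR_n = 0.75 × (2×61.92 + 4×138.24) = 507.6 kN.
Tension yield (gross): A_g = 276×6 = 1656 mm². φR_n = 0.90 × 250 × 1656 = 372.6 kN.
Block shear: shear path 2×[35+2×94] = 2×223 mm, A_gv = 2676, A_nv = 2×(223 − 2.5×29)×6 = 1806 mm²; tension across gage: (94 − 1×29)×6 = 390 mm². R_n = min(0.6×400×1806, 0.6×250×2676) + 1.0×400×390 = min(433.44, 401.4) + 156 = 557.4 kN. φR_n = 0.75 × 557.4 = 418.1 kN.
Governing: min(757.3, 507.6, 372.6, 418.1) = 372.6 kN → gross-section yield.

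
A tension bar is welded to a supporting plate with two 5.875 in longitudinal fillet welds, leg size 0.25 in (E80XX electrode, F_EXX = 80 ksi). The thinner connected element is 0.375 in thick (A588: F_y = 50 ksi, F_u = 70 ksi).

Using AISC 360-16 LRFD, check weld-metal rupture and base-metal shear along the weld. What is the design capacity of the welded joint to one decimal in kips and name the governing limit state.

Weld metal: throat = 0.707×0.25 = 0.17675 in, L = 2×5.875 = 11.75 in. φR_n = 0.75 × 0.6 × 80 × 0.17675 × 11.75 = 74.8 kips.
Base metal shear (0.375 in plate): yield φR_n = 1.0×0.6×50×0.375×11.75 = 132.2 kips; rupture φR_n = 0.75×0.6×70×0.375×11.75 = 138.8 kips; take 132.2 kips (yield).
Governing: min(74.8, 132.2) = 74.8 kips → weld metal.

74.8 kips (weld metal governs)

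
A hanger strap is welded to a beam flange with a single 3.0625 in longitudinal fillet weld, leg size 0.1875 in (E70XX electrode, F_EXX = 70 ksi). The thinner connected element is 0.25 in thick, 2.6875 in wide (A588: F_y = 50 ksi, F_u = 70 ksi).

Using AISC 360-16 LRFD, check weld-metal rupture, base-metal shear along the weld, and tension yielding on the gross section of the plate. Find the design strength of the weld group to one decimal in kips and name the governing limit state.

12.8 kips (weld metal governs)

Weld metal: throat = 0.707×0.1875 = 0.13256 in, L = 3.0625 in. φR_n = 0.75 × 0.6 × 70 × 0.13256 × 3.0625 = 12.8 kips.
Base metal shear (0.25 in plate): yield φR_n = 1.0×0.6×50×0.25×3.0625 = 23.0 kips; rupture φR_n = 0.75×0.6×70×0.25×3.0625 = 24.1 kips; take 23.0 kips (yield).
Tension yield (gross): A_g = 2.6875×0.25 = 0.67188 in². φR_n = 0.90 × 50 × 0.67188 = 30.2 kips.
Governing: min(12.8, 23.0, 30.2) = 12.8 kips → weld metal.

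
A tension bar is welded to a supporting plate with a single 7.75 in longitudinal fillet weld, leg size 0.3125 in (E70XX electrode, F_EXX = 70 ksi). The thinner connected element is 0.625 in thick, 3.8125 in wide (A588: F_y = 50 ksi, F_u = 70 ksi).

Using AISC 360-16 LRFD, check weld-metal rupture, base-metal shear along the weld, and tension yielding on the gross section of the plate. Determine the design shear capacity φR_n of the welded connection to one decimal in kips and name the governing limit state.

Weld metal: throat = 0.707×0.3125 = 0.22094 in, L = 7.75 in. φR_n = 0.75 × 0.6 × 70 × 0.22094 × 7.75 = 53.9 kips.
Base metal shear (0.625 in plate): yield φR_n = 1.0×0.6×50×0.625×7.75 = 145.3 kips; rupture φR_n = 0.75×0.6×70×0.625×7.75 = 152.6 kips; take 145.3 kips (yield).
Tension yield (gross): A_g = 3.8125×0.625 = 2.3828 in². φR_n = 0.90 × 50 × 2.3828 = 107.2 kips.
Governing: min(53.9, 145.3, 107.2) = 53.9 kips → weld metal.

53.9 kips (weld metal governs)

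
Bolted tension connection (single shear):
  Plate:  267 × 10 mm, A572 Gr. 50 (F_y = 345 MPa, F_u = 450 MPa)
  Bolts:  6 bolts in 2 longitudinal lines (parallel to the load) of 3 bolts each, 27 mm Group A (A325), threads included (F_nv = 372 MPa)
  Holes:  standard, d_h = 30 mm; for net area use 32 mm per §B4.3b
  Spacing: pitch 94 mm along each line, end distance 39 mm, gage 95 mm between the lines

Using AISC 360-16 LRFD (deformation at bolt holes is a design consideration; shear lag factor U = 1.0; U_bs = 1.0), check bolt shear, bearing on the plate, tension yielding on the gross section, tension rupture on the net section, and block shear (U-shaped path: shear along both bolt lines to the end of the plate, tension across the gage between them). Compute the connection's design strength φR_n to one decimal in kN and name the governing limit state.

685.1 kN (net-section rupture governs)

Bolt shear: A_b = π(27)²/4 = 572.56 mm². φR_n = 0.75 × 372 × 572.56 × 6 × 1 = 958.5 kN.
Bearing (10 mm plate, F_u = 450 MPa): end bolts L_c = 39 − 30/2 = 24, R_n = min(1.2×24×10×450, 2.4×27×10×450) = 129.6 kN/bolt; interior L_c = 94 − 30 = 64, R_n = 291.6 kN/bolt. φR_n = 0.75 × (2×129.6 + 4×291.6) = 1069.2 kN.
Tension yield (gross): A_g = 267×10 = 2670 mm². φR_n = 0.90 × 345 × 2670 = 829.0 kN.
Tension rupture (net): A_n = (267 − 2×32)×10 = 2030 mm² (U = 1.0, A_e = A_n). φR_n = 0.75 × 450 × 2030 = 685.1 kN.
Block shear: shear path 2×[39+2×94] = 2×227 mm, A_gv = 4540, A_nv = 2×(227 − 2.5×32)×10 = 2940 mm²; tension across gage: (95 − 1×32)×10 = 630 mm². R_n = min(0.6×450×2940, 0.6×345×4540) + 1.0×450×630 = min(793.8, 939.78) + 283.5 = 1077.3 kN. φR_n = 0.75 × 1077.3 = 808.0 kN.
Governing: min(958.5, 1069.2, 829.0, 685.1, 808.0) = 685.1 kN → net-section rupture.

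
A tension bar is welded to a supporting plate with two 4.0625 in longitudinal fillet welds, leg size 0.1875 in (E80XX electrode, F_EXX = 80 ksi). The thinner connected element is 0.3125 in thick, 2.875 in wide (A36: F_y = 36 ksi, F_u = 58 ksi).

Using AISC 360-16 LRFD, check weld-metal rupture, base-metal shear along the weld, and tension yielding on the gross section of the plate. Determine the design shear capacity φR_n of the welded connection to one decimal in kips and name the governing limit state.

29.1 kips (gross-section yield governs)

Weld metal: throat = 0.707×0.1875 = 0.13256 in, L = 2×4.0625 = 8.125 in. φR_n = 0.75 × 0.6 × 80 × 0.13256 × 8.125 = 38.8 kips.
Base metal shear (0.3125 in plate): yield φR_n = 1.0×0.6×36×0.3125×8.125 = 54.8 kips; rupture φR_n = 0.75×0.6×58×0.3125×8.125 = 66.3 kips; take 54.8 kips (yield).
Tension yield (gross): A_g = 2.875×0.3125 = 0.89844 in². φR_n = 0.90 × 36 × 0.89844 = 29.1 kips.
Governing: min(38.8, 54.8, 29.1) = 29.1 kips → gross-section yield.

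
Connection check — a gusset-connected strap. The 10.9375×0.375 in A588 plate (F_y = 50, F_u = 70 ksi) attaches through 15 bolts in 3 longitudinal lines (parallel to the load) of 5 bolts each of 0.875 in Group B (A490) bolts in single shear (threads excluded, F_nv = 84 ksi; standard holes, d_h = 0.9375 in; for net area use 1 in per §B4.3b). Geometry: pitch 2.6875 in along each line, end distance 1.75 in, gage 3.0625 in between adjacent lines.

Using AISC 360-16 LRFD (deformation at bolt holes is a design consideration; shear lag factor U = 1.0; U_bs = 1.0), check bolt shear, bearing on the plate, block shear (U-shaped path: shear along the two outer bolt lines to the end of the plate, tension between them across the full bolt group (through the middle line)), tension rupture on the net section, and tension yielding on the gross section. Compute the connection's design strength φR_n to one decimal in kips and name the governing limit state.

156.3 kips (net-section rupture governs)

Bolt shear: A_b = π(0.875)²/4 = 0.60132 in². φR_n = 0.75 × 84 × 0.60132 × 15 × 1 = 568.2 kips.
Bearing (0.375 in plate, F_u = 70 ksi): end bolts L_c = 1.75 − 0.9375/2 = 1.28125, R_n = min(1.2×1.28125×0.375×70, 2.4×0.875×0.375×70) = 40.359 kips/bolt; interior L_c = 2.6875 − 0.9375 = 1.75, R_n = 55.125 kips/bolt. φR_n = 0.75 × (3×40.359 + 12×55.125) = 586.9 kips.
Block shear: shear path 2×[1.75+4×2.6875] = 2×12.5 in, A_gv = 9.375, A_nv = 2×(12.5 − 4.5×1)×0.375 = 6 in²; tension across gage: (6.125 − 2×1)×0.375 = 1.5469 in². R_n = min(0.6×70×6, 0.6×50×9.375) + 1.0×70×1.5469 = min(252, 281.25) + 108.28 = 360.28 kips. φR_n = 0.75 × 360.28 = 270.2 kips.
Tension rupture (net): A_n = (10.9375 − 3×1)×0.375 = 2.9766 in² (U = 1.0, A_e = A_n). φR_n = 0.75 × 70 × 2.9766 = 156.3 kips.
Tension yield (gross): A_g = 10.9375×0.375 = 4.1016 in². φR_n = 0.90 × 50 × 4.1016 = 184.6 kips.
Governing: min(568.2, 586.9, 270.2, 156.3, 184.6) = 156.3 kips → net-section rupture.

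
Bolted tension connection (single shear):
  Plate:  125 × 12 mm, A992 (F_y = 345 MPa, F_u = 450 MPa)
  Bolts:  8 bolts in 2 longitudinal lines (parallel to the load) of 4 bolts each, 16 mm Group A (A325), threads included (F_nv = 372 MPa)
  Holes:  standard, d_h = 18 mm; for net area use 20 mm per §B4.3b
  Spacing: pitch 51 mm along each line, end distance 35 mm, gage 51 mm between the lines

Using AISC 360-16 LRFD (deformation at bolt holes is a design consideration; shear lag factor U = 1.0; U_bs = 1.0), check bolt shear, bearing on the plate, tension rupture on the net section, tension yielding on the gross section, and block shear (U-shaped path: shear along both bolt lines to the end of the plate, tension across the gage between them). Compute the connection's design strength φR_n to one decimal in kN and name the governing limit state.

344.3 kN (net-section rupture governs)

Bolt shear: A_b = π(16)²/4 = 201.06 mm². φR_n = 0.75 × 372 × 201.06 × 8 × 1 = 448.8 kN.
Bearing (12 mm plate, F_u = 450 MPa): end bolts L_c = 35 − 18/2 = 26, R_n = min(1.2×26×12×450, 2.4×16×12×450) = 168.48 kN/bolt; interior L_c = 51 − 18 = 33, R_n = 207.36 kN/bolt. φR_n = 0.75 × (2×168.48 + 6×207.36) = 1185.8 kN.
Tension rupture (net): A_n = (125 − 2×20)×12 = 1020 mm² (U = 1.0, A_e = A_n). φR_n = 0.75 × 450 × 1020 = 344.3 kN.
Tension yield (gross): A_g = 125×12 = 1500 mm². φR_n = 0.90 × 345 × 1500 = 465.8 kN.
Block shear: shear path 2×[35+3×51] = 2×188 mm, A_gv = 4512, A_nv = 2×(188 − 3.5×20)×12 = 2832 mm²; tension across gage: (51 − 1×20)×12 = 372 mm². R_n = min(0.6×450×2832, 0.6×345×4512) + 1.0×450×372 = min(764.64, 933.98) + 167.4 = 932.04 kN. φR_n = 0.75 × 932.04 = 699.0 kN.
Governing: min(448.8, 1185.8, 344.3, 465.8, 699.0) = 344.3 kN → net-section rupture.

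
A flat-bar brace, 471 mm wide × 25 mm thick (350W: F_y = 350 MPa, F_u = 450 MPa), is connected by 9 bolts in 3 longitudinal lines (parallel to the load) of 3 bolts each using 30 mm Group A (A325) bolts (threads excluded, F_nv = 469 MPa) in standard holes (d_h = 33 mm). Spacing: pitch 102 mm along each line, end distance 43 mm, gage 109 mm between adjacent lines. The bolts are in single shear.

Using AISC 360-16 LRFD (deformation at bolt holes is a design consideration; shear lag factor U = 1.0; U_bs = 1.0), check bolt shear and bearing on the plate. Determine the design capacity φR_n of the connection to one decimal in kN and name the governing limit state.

2237.7 kN (bolt shear governs)

Bolt shear: A_b = π(30)²/4 = 706.86 mm². φR_n = 0.75 × 469 × 706.86 × 9 × 1 = 2237.7 kN.
Bearing (25 mm plate, F_u = 450 MPa): end bolts L_c = 43 − 33/2 = 26.5, R_n = min(1.2×26.5×25×450, 2.4×30×25×450) = 357.75 kN/bolt; interior L_c = 102 − 33 = 69, R_n = 810 kN/bolt. φR_n = 0.75 × (3×357.75 + 6×810) = 4449.9 kN.
Governing: min(2237.7, 4449.9) = 2237.7 kN → bolt shear.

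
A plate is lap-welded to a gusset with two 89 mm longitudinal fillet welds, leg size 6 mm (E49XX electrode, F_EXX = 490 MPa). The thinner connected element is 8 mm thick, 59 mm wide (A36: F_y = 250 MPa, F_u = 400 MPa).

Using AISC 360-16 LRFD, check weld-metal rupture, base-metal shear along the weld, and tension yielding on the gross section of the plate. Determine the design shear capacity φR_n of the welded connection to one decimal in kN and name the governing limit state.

106.2 kN (gross-section yield governs)

Weld metal: throat = 0.707×6 = 4.242 mm, L = 2×89 = 178 mm. φR_n = 0.75 × 0.6 × 490 × 4.242 × 178 = 166.5 kN.
Base metal shear (8 mm plate): yield φR_n = 1.0×0.6×250×8×178 = 213.6 kN; rupture φR_n = 0.75×0.6×400×8×178 = 256.3 kN; take 213.6 kN (yield).
Tension yield (gross): A_g = 59×8 = 472 mm². φR_n = 0.90 × 250 × 472 = 106.2 kN.
Governing: min(166.5, 213.6, 106.2) = 106.2 kN → gross-section yield.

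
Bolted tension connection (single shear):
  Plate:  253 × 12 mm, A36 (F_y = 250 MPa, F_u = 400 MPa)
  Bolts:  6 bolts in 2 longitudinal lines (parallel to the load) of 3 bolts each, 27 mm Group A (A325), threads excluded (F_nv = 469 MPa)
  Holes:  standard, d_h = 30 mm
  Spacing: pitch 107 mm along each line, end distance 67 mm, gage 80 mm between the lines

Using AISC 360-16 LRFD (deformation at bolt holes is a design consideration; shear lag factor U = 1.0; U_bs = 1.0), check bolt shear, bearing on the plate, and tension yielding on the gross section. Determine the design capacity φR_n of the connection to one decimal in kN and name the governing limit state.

683.1 kN (gross-section yield governs)

Bolt shear: A_b = π(27)²/4 = 572.56 mm². φR_n = 0.75 × 469 × 572.56 × 6 × 1 = 1208.4 kN.
Bearing (12 mm plate, F_u = 400 MPa): end bolts L_c = 67 − 30/2 = 52, R_n = min(1.2×52×12×400, 2.4×27×12×400) = 299.52 kN/bolt; interior L_c = 107 − 30 = 77, R_n = 311.04 kN/bolt. φR_n = 0.75 × (2×299.52 + 4×311.04) = 1382.4 kN.
Tension yield (gross): A_g = 253×12 = 3036 mm². φR_n = 0.90 × 250 × 3036 = 683.1 kN.
Governing: min(1208.4, 1382.4, 683.1) = 683.1 kN → gross-section yield.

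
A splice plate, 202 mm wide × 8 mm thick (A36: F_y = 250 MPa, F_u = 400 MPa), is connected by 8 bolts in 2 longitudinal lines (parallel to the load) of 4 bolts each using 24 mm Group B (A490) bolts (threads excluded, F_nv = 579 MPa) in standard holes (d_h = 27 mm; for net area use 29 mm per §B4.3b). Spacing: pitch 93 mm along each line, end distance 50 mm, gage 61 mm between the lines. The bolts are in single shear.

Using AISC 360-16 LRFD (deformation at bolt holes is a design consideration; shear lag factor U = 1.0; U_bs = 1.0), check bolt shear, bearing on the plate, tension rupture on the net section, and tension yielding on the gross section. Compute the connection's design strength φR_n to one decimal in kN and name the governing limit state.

345.6 kN (net-section rupture governs)

Bolt shear: A_b = π(24)²/4 = 452.39 mm². φR_n = 0.75 × 579 × 452.39 × 8 × 1 = 1571.6 kN.
Bearing (8 mm plate, F_u = 400 MPa): end bolts L_c = 50 − 27/2 = 36.5, R_n = min(1.2×36.5×8×400, 2.4×24×8×400) = 140.16 kN/bolt; interior L_c = 93 − 27 = 66, R_n = 184.32 kN/bolt. φR_n = 0.75 × (2×140.16 + 6×184.32) = 1039.7 kN.
Tension rupture (net): A_n = (202 − 2×29)×8 = 1152 mm² (U = 1.0, A_e = A_n). φR_n = 0.75 × 400 × 1152 = 345.6 kN.
Tension yield (gross): A_g = 202×8 = 1616 mm². φR_n = 0.90 × 250 × 1616 = 363.6 kN.
Governing: min(1571.6, 1039.7, 345.6, 363.6) = 345.6 kN → net-section rupture.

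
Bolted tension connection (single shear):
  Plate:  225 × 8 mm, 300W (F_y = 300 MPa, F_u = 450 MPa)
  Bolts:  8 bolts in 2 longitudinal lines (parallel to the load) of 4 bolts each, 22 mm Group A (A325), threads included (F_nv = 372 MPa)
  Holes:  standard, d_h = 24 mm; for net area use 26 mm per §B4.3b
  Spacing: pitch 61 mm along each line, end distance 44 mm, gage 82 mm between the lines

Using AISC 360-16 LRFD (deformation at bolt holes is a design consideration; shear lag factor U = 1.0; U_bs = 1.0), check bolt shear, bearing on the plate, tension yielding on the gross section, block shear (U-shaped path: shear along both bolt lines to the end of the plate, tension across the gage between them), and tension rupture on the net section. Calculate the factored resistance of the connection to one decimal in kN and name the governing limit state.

Bolt shear: A_b = π(22)²/4 = 380.13 mm². φR_n = 0.75 × 372 × 380.13 × 8 × 1 = 848.5 kN.
Bearing (8 mm plate, F_u = 450 MPa): end bolts L_c = 44 − 24/2 = 32, R_n = min(1.2×32×8×450, 2.4×22×8×450) = 138.24 kN/bolt; interior L_c = 61 − 24 = 37, R_n = 159.84 kN/bolt. φR_n = 0.75 × (2×138.24 + 6×159.84) = 926.6 kN.
Tension yield (gross): A_g = 225×8 = 1800 mm². φR_n = 0.90 × 300 × 1800 = 486.0 kN.
Block shear: shear path 2×[44+3×61] = 2×227 mm, A_gv = 3632, A_nv = 2×(227 − 3.5×26)×8 = 2176 mm²; tension across gage: (82 − 1×26)×8 = 448 mm². R_n = min(0.6×450×2176, 0.6×300×3632) + 1.0×450×448 = min(587.52, 653.76) + 201.6 = 789.12 kN. φR_n = 0.75 × 789.12 = 591.8 kN.
Tension rupture (net): A_n = (225 − 2×26)×8 = 1384 mm² (U = 1.0, A_e = A_n). φR_n = 0.75 × 450 × 1384 = 467.1 kN.
Governing: min(848.5, 926.6, 486.0, 591.8, 467.1) = 467.1 kN → net-section rupture.

467.1 kN (net-section rupture governs)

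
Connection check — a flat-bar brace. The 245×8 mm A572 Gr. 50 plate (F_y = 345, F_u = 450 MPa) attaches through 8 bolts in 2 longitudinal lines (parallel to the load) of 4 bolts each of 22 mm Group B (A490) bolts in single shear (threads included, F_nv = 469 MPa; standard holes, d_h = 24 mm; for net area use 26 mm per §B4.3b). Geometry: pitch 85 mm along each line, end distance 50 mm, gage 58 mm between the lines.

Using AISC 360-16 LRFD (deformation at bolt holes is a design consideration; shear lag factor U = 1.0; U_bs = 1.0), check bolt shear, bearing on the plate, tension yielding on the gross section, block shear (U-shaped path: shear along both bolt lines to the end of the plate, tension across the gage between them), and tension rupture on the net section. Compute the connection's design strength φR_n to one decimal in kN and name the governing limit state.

Bolt shear: A_b = π(22)²/4 = 380.13 mm². φR_n = 0.75 × 469 × 380.13 × 8 × 1 = 1069.7 kN.
Bearing (8 mm plate, F_u = 450 MPa): end bolts L_c = 50 − 24/2 = 38, R_n = min(1.2×38×8×450, 2.4×22×8×450) = 164.16 kN/bolt; interior L_c = 85 − 24 = 61, R_n = 190.08 kN/bolt. φR_n = 0.75 × (2×164.16 + 6×190.08) = 1101.6 kN.
Tension yield (gross): A_g = 245×8 = 1960 mm². φR_n = 0.90 × 345 × 1960 = 608.6 kN.
Block shear: shear path 2×[50+3×85] = 2×305 mm, A_gv = 4880, A_nv = 2×(305 − 3.5×26)×8 = 3424 mm²; tension across gage: (58 − 1×26)×8 = 256 mm². R_n = min(0.6×450×3424, 0.6×345×4880) + 1.0×450×256 = min(924.48, 1010.2) + 115.2 = 1039.7 kN. φR_n = 0.75 × 1039.7 = 779.8 kN.
Tension rupture (net): A_n = (245 − 2×26)×8 = 1544 mm² (U = 1.0, A_e = A_n). φR_n = 0.75 × 450 × 1544 = 521.1 kN.
Governing: min(1069.7, 1101.6, 608.6, 779.8, 521.1) = 521.1 kN → net-section rupture.

521.1 kN (net-section rupture governs)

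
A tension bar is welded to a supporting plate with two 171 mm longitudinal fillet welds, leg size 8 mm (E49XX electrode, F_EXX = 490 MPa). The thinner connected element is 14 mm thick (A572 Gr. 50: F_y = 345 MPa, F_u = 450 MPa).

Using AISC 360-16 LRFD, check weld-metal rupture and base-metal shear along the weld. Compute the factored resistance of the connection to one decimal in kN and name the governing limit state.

Weld metal: throat = 0.707×8 = 5.656 mm, L = 2×171 = 342 mm. φR_n = 0.75 × 0.6 × 490 × 5.656 × 342 = 426.5 kN.
Base metal shear (14 mm plate): yield φR_n = 1.0×0.6×345×14×342 = 991.1 kN; rupture φR_n = 0.75×0.6×450×14×342 = 969.6 kN; take 969.6 kN (rupture).
Governing: min(426.5, 969.6) = 426.5 kN → weld metal.

426.5 kN (weld metal governs)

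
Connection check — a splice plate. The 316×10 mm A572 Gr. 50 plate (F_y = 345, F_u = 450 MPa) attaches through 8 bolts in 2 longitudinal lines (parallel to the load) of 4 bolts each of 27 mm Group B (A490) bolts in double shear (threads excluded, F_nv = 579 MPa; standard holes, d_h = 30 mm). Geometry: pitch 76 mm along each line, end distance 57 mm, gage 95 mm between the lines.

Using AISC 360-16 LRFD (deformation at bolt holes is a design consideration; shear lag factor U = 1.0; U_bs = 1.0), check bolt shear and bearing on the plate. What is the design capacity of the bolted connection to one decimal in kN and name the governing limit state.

Bolt shear: A_b = π(27)²/4 = 572.56 mm². φR_n = 0.75 × 579 × 572.56 × 8 × 2 = 3978.1 kN.
Bearing (10 mm plate, F_u = 450 MPa): end bolts L_c = 57 − 30/2 = 42, R_n = min(1.2×42×10×450, 2.4×27×10×450) = 226.8 kN/bolt; interior L_c = 76 − 30 = 46, R_n = 248.4 kN/bolt. φR_n = 0.75 × (2×226.8 + 6×248.4) = 1458.0 kN.
Governing: min(3978.1, 1458.0) = 1458.0 kN → bearing.

1458.0 kN (bearing governs)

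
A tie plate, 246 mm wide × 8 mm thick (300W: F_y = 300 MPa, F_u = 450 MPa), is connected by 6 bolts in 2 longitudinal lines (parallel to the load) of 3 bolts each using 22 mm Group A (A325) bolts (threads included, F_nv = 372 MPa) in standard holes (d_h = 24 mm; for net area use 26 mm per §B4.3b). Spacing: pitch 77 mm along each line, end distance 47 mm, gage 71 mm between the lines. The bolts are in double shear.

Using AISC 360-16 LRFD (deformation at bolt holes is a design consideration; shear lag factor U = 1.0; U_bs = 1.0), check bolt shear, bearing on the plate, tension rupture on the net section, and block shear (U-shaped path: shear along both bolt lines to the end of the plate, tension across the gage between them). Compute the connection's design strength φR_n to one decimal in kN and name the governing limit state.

Bolt shear: A_b = π(22)²/4 = 380.13 mm². φR_n = 0.75 × 372 × 380.13 × 6 × 2 = 1272.7 kN.
Bearing (8 mm plate, F_u = 450 MPa): end bolts L_c = 47 − 24/2 = 35, R_n = min(1.2×35×8×450, 2.4×22×8×450) = 151.2 kN/bolt; interior L_c = 77 − 24 = 53, R_n = 190.08 kN/bolt. φR_n = 0.75 × (2×151.2 + 4×190.08) = 797.0 kN.
Tension rupture (net): A_n = (246 − 2×26)×8 = 1552 mm² (U = 1.0, A_e = A_n). φR_n = 0.75 × 450 × 1552 = 523.8 kN.
Block shear: shear path 2×[47+2×77] = 2×201 mm, A_gv = 3216, A_nv = 2×(201 − 2.5×26)×8 = 2176 mm²; tension across gage: (71 − 1×26)×8 = 360 mm². R_n = min(0.6×450×2176, 0.6×300×3216) + 1.0×450×360 = min(587.52, 578.88) + 162 = 740.88 kN. φR_n = 0.75 × 740.88 = 555.7 kN.
Governing: min(1272.7, 797.0, 523.8, 555.7) = 523.8 kN → net-section rupture.

523.8 kN (net-section rupture governs)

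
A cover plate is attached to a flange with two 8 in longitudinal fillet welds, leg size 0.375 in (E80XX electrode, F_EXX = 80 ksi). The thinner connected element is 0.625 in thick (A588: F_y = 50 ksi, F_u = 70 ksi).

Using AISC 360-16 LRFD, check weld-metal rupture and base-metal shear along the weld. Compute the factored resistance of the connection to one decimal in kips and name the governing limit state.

Weld metal: throat = 0.707×0.375 = 0.26513 in, L = 2×8 = 16 in. φR_n = 0.75 × 0.6 × 80 × 0.26513 × 16 = 152.7 kips.
Base metal shear (0.625 in plate): yield φR_n = 1.0×0.6×50×0.625×16 = 300.0 kips; rupture φR_n = 0.75×0.6×70×0.625×16 = 315.0 kips; take 300.0 kips (yield).
Governing: min(152.7, 300.0) = 152.7 kips → weld metal.

152.7 kips (weld metal governs)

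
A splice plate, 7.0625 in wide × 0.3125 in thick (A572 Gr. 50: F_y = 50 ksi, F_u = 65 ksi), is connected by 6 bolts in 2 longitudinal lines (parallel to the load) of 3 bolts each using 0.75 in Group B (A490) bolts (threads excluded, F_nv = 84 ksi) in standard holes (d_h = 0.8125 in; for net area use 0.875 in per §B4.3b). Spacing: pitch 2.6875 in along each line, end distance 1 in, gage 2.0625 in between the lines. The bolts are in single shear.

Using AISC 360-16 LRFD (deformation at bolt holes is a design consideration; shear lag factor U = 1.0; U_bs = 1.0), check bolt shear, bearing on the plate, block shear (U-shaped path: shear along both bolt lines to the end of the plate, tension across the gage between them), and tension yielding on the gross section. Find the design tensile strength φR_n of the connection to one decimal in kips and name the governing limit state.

94.6 kips (block shear governs)

Bolt shear: A_b = π(0.75)²/4 = 0.44179 in². φR_n = 0.75 × 84 × 0.44179 × 6 × 1 = 167.0 kips.
Bearing (0.3125 in plate, F_u = 65 ksi): end bolts L_c = 1 − 0.8125/2 = 0.59375, R_n = min(1.2×0.59375×0.3125×65, 2.4×0.75×0.3125×65) = 14.473 kips/bolt; interior L_c = 2.6875 − 0.8125 = 1.875, R_n = 36.563 kips/bolt. φR_n = 0.75 × (2×14.473 + 4×36.563) = 131.4 kips.
Block shear: shear path 2×[1+2×2.6875] = 2×6.375 in, A_gv = 3.9844, A_nv = 2×(6.375 − 2.5×0.875)×0.3125 = 2.6172 in²; tension across gage: (2.0625 − 1×0.875)×0.3125 = 0.37109 in². R_n = min(0.6×65×2.6172, 0.6×50×3.9844) + 1.0×65×0.37109 = min(102.07, 119.53) + 24.121 = 126.19 kips. φR_n = 0.75 × 126.19 = 94.6 kips.
Tension yield (gross): A_g = 7.0625×0.3125 = 2.207 in². φR_n = 0.90 × 50 × 2.207 = 99.3 kips.
Governing: min(167.0, 131.4, 94.6, 99.3) = 94.6 kips → block shear.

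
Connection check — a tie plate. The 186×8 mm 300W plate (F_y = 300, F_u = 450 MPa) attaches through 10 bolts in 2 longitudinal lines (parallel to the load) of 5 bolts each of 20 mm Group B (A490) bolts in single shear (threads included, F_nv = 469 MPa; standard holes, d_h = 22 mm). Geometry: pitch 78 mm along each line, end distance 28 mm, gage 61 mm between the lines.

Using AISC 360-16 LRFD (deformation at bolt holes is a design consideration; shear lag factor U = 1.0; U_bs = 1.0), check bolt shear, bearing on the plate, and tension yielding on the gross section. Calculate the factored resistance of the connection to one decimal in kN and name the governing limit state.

401.8 kN (gross-section yield governs)

Bolt shear: A_b = π(20)²/4 = 314.16 mm². φR_n = 0.75 × 469 × 314.16 × 10 × 1 = 1105.1 kN.
Bearing (8 mm plate, F_u = 450 MPa): end bolts L_c = 28 − 22/2 = 17, R_n = min(1.2×17×8×450, 2.4×20×8×450) = 73.44 kN/bolt; interior L_c = 78 − 22 = 56, R_n = 172.8 kN/bolt. φR_n = 0.75 × (2×73.44 + 8×172.8) = 1147.0 kN.
Tension yield (gross): A_g = 186×8 = 1488 mm². φR_n = 0.90 × 300 × 1488 = 401.8 kN.
Governing: min(1105.1, 1147.0, 401.8) = 401.8 kN → gross-section yield.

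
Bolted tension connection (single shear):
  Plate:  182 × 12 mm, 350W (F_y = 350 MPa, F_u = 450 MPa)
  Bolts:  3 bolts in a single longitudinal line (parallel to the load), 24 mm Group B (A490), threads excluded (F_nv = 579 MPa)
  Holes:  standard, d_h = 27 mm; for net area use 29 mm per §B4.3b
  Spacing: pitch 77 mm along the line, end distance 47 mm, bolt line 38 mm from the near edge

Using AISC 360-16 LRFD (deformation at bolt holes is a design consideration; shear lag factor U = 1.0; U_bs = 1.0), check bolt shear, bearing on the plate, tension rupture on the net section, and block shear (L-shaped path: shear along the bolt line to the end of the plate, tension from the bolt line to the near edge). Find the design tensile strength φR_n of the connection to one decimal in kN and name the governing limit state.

Bolt shear: A_b = π(24)²/4 = 452.39 mm². φR_n = 0.75 × 579 × 452.39 × 3 × 1 = 589.4 kN.
Bearing (12 mm plate, F_u = 450 MPa): end bolts L_c = 47 − 27/2 = 33.5, R_n = min(1.2×33.5×12×450, 2.4×24×12×450) = 217.08 kN/bolt; interior L_c = 77 − 27 = 50, R_n = 311.04 kN/bolt. φR_n = 0.75 × (1×217.08 + 2×311.04) = 629.4 kN.
Tension rupture (net): A_n = (182 − 1×29)×12 = 1836 mm² (U = 1.0, A_e = A_n). φR_n = 0.75 × 450 × 1836 = 619.7 kN.
Block shear: shear path 1×[47+2×77] = 1×201 mm, A_gv = 2412, A_nv = 1×(201 − 2.5×29)×12 = 1542 mm²; tension to near edge: (38 − 0.5×29)×12 = 282 mm². R_n = min(0.6×450×1542, 0.6×350×2412) + 1.0×450×282 = min(416.34, 506.52) + 126.9 = 543.24 kN. φR_n = 0.75 × 543.24 = 407.4 kN.
Governing: min(589.4, 629.4, 619.7, 407.4) = 407.4 kN → block shear.

407.4 kN (block shear governs)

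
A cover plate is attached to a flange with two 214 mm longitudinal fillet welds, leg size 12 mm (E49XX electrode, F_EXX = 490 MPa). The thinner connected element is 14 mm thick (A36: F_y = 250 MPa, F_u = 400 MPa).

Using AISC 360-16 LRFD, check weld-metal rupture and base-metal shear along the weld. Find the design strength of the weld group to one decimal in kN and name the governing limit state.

800.7 kN (weld metal governs)

Weld metal: throat = 0.707×12 = 8.484 mm, L = 2×214 = 428 mm. φR_n = 0.75 × 0.6 × 490 × 8.484 × 428 = 800.7 kN.
Base metal shear (14 mm plate): yield φR_n = 1.0×0.6×250×14×428 = 898.8 kN; rupture φR_n = 0.75×0.6×400×14×428 = 1078.6 kN; take 898.8 kN (yield).
Governing: min(800.7, 898.8) = 800.7 kN → weld metal.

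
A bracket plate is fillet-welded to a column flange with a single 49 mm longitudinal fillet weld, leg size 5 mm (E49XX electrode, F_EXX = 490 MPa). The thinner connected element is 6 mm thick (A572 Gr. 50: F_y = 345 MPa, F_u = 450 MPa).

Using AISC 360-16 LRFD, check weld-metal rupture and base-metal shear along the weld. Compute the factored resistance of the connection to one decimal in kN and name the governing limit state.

38.2 kN (weld metal governs)

Weld metal: throat = 0.707×5 = 3.535 mm, L = 49 mm. φR_n = 0.75 × 0.6 × 490 × 3.535 × 49 = 38.2 kN.
Base metal shear (6 mm plate): yield φR_n = 1.0×0.6×345×6×49 = 60.9 kN; rupture φR_n = 0.75×0.6×450×6×49 = 59.5 kN; take 59.5 kN (rupture).
Governing: min(38.2, 59.5) = 38.2 kN → weld metal.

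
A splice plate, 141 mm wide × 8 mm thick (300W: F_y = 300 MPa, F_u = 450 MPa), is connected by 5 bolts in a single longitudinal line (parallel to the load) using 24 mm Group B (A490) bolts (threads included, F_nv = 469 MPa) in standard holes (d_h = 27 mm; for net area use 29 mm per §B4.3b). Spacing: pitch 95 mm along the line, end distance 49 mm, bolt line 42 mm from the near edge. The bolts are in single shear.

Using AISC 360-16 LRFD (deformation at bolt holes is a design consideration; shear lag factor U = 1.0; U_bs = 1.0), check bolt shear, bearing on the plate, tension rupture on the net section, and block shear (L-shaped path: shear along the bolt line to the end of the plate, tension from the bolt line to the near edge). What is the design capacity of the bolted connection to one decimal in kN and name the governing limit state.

302.4 kN (net-section rupture governs)

Bolt shear: A_b = π(24)²/4 = 452.39 mm². φR_n = 0.75 × 469 × 452.39 × 5 × 1 = 795.6 kN.
Bearing (8 mm plate, F_u = 450 MPa): end bolts L_c = 49 − 27/2 = 35.5, R_n = min(1.2×35.5×8×450, 2.4×24×8×450) = 153.36 kN/bolt; interior L_c = 95 − 27 = 68, R_n = 207.36 kN/bolt. φR_n = 0.75 × (1×153.36 + 4×207.36) = 737.1 kN.
Tension rupture (net): A_n = (141 − 1×29)×8 = 896 mm² (U = 1.0, A_e = A_n). φR_n = 0.75 × 450 × 896 = 302.4 kN.
Block shear: shear path 1×[49+4×95] = 1×429 mm, A_gv = 3432, A_nv = 1×(429 − 4.5×29)×8 = 2388 mm²; tension to near edge: (42 − 0.5×29)×8 = 220 mm². R_n = min(0.6×450×2388, 0.6×300×3432) + 1.0×450×220 = min(644.76, 617.76) + 99 = 716.76 kN. φR_n = 0.75 × 716.76 = 537.6 kN.
Governing: min(795.6, 737.1, 302.4, 537.6) = 302.4 kN → net-section rupture.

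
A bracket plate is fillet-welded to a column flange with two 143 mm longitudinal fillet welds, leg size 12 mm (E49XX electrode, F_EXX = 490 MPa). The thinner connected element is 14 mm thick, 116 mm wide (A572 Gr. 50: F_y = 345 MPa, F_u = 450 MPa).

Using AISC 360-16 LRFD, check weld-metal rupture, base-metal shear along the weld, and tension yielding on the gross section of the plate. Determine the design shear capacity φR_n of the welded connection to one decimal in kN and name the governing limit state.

504.3 kN (gross-section yield governs)

Weld metal: throat = 0.707×12 = 8.484 mm, L = 2×143 = 286 mm. φR_n = 0.75 × 0.6 × 490 × 8.484 × 286 = 535.0 kN.
Base metal shear (14 mm plate): yield φR_n = 1.0×0.6×345×14×286 = 828.8 kN; rupture φR_n = 0.75×0.6×450×14×286 = 810.8 kN; take 810.8 kN (rupture).
Tension yield (gross): A_g = 116×14 = 1624 mm². φR_n = 0.90 × 345 × 1624 = 504.3 kN.
Governing: min(535.0, 810.8, 504.3) = 504.3 kN → gross-section yield.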